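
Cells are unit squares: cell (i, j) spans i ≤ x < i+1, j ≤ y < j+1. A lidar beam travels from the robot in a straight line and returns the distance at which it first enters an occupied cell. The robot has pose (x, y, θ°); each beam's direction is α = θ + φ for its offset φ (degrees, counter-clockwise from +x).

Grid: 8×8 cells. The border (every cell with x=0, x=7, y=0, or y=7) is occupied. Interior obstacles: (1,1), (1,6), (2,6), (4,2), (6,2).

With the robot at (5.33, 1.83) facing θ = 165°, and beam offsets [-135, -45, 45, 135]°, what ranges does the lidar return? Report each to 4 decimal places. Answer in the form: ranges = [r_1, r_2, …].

beam 1: φ=-135°, α=30°
  d=(0.8660,0.5000)  start (5,1)  tX=0.7736 tY=0.3400  stride 1/|dx|=1.1547 1/|dy|=2.0000
    cross y-line → (5,2), t=0.3400
    cross x-line → (6,2), t=0.7736 (wall)
  → r_1 = 0.7736
beam 2: φ=-45°, α=120°
  d=(-0.5000,0.8660)  start (5,1)  tX=0.6600 tY=0.1963  stride 1/|dx|=2.0000 1/|dy|=1.1547
    cross y-line → (5,2), t=0.1963
    cross x-line → (4,2), t=0.6600 (wall)
  → r_2 = 0.6600
beam 3: φ=45°, α=210°
  d=(-0.8660,-0.5000)  start (5,1)  tX=0.3811 tY=1.6600  stride 1/|dx|=1.1547 1/|dy|=2.0000
    cross x-line → (4,1), t=0.3811
    cross x-line → (3,1), t=1.5358
    cross y-line → (3,0), t=1.6600 (wall)
  → r_3 = 1.6600
beam 4: φ=135°, α=300°
  d=(0.5000,-0.8660)  start (5,1)  tX=1.3400 tY=0.9584  stride 1/|dx|=2.0000 1/|dy|=1.1547
    cross y-line → (5,0), t=0.9584 (wall)
  → r_4 = 0.9584

ranges = [0.7736, 0.6600, 1.6600, 0.9584]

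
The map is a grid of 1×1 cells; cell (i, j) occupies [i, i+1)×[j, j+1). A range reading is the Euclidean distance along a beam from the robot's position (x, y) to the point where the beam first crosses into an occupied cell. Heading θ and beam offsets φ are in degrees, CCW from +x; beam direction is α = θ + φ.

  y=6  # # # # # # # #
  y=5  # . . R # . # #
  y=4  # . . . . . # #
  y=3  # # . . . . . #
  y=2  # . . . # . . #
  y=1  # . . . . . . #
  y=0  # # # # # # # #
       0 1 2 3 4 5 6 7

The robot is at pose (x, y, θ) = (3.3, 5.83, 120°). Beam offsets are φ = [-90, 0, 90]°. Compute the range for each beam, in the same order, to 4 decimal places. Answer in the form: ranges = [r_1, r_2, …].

beam 1: φ=-90°, α=30°
  dir = (cos 30°, sin 30°) = (0.8660, 0.5000); from cell (3,5)
  next x-line at t=0.8083, next y-line at t=0.3400; Δt_x=1.1547, Δt_y=2.0000
    y: enter (3,6) at t=0.3400 ← occupied
  → r_1 = 0.3400
beam 2: φ=0°, α=120°
  dir = (cos 120°, sin 120°) = (-0.5000, 0.8660); from cell (3,5)
  next x-line at t=0.6000, next y-line at t=0.1963; Δt_x=2.0000, Δt_y=1.1547
    y: enter (3,6) at t=0.1963 ← occupied
  → r_2 = 0.1963
beam 3: φ=90°, α=210°
  dir = (cos 210°, sin 210°) = (-0.8660, -0.5000); from cell (3,5)
  next x-line at t=0.3464, next y-line at t=1.6600; Δt_x=1.1547, Δt_y=2.0000
    x: enter (2,5) at t=0.3464
    x: enter (1,5) at t=1.5011
    y: enter (1,4) at t=1.6600
    x: enter (0,4) at t=2.6558 ← occupied
  → r_3 = 2.6558

ranges = [0.3400, 0.1963, 2.6558]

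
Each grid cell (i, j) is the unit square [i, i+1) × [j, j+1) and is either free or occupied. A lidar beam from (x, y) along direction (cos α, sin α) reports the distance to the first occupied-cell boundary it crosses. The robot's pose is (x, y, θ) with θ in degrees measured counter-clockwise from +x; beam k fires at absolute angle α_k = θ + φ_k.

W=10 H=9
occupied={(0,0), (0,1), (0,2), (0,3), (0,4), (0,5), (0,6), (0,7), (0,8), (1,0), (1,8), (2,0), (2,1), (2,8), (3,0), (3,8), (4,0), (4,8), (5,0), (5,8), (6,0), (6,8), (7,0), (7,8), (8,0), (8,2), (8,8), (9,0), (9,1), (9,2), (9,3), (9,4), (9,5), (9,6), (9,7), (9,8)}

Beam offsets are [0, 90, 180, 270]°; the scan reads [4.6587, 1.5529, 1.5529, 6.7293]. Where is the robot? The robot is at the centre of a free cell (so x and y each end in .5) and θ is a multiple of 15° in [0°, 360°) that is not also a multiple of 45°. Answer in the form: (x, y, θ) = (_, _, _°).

The pose lattice has 54·16 = 864 candidates. Test each by forward raycasting.
  (6.5, 4.5, 60°): beam 1 = 4.0415 ≠ 4.6587 ✗
  (6.5, 3.5, 15°): beam 1 = 2.5882 ≠ 4.6587 ✗
  (7.5, 2.5, 120°): beam 1 = 6.3509 ≠ 4.6587 ✗
  …
  (2.5, 3.5, 105°): r_1=4.6587, r_2=1.5529, r_3=1.5529, r_4=6.7293 — all match ✓
Only this pose fits every beam.

(x, y, θ) = (2.5, 3.5, 105°)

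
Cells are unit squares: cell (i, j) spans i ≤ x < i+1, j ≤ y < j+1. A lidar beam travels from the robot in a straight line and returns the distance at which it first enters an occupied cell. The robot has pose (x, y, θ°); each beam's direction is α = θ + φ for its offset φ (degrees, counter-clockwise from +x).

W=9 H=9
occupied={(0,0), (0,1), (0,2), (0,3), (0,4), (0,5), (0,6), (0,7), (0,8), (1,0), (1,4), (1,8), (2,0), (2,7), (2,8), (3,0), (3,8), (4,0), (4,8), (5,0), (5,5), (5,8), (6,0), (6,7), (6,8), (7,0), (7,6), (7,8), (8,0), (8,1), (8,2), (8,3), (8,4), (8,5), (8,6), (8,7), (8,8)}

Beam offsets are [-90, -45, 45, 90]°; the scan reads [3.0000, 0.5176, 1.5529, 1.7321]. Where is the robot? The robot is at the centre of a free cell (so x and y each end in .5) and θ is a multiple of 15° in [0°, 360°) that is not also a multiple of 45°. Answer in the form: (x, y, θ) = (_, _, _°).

(x, y, θ) = (2.5, 6.5, 120°)

Enumerate (i+0.5, j+0.5, θ) over the 44 free cells and 16 admissible headings. For each, cast all 4 beams and compare to the given ranges.
  (4.5, 3.5, 210°): beam 1 = 4.0415 ≠ 3.0000 ✗
  (5.5, 1.5, 120°): beam 1 = 2.8868 ≠ 3.0000 ✗
  (2.5, 6.5, 345°): beam 1 = 1.9319 ≠ 3.0000 ✗
  (5.5, 4.5, 30°): beam 1 = 4.0415 ≠ 3.0000 ✗
  (4.5, 6.5, 195°): beam 1 = 1.5529 ≠ 3.0000 ✗
  …
  (2.5, 6.5, 120°): r_1=3.0000, r_2=0.5176, r_3=1.5529, r_4=1.7321 — all match ✓
No second candidate reproduces the full scan.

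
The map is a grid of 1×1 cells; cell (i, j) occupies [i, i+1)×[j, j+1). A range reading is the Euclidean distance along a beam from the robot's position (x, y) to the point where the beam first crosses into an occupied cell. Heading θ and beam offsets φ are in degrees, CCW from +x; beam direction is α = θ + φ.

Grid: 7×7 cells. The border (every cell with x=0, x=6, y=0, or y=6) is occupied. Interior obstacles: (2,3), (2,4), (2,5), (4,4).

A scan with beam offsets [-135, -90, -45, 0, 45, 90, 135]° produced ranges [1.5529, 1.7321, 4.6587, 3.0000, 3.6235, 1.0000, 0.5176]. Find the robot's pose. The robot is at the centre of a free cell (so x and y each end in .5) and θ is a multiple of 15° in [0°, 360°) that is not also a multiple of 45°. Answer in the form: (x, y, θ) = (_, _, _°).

(x, y, θ) = (4.5, 1.5, 120°)

The pose lattice has 21·16 = 336 candidates. Test each by forward raycasting.
  (3.5, 5.5, 165°): beam 1 = 1.0000 ≠ 1.5529 ✗
  (5.5, 1.5, 30°): beam 1 = 0.5176 ≠ 1.5529 ✗
  (5.5, 1.5, 105°): beam 1 = 0.5774 ≠ 1.5529 ✗
  (3.5, 2.5, 60°): beam 2 = 2.8868 ≠ 1.7321 ✗
  (3.5, 3.5, 30°): beam 1 = 2.5882 ≠ 1.5529 ✗
  …
  (4.5, 1.5, 120°): r_1=1.5529, r_2=1.7321, r_3=4.6587, r_4=3.0000, r_5=3.6235, r_6=1.0000, r_7=0.5176 — all match ✓
Only this pose fits every beam.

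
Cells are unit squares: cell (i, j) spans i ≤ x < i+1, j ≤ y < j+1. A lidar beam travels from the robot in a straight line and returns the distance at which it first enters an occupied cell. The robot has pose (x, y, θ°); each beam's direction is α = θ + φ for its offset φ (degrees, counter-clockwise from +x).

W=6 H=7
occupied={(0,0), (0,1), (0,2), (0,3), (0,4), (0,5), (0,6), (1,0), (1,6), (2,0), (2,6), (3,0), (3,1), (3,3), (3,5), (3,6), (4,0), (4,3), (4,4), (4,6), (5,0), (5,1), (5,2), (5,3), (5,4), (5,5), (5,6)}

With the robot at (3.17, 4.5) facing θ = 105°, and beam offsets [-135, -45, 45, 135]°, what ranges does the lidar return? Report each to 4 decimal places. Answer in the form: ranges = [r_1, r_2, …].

ranges = [0.9584, 0.5774, 2.5057, 4.0415]

beam 1: φ=-135°, α=330°
  d=(0.8660,-0.5000)  start (3,4)  tX=0.9584 tY=1.0000  stride 1/|dx|=1.1547 1/|dy|=2.0000
    cross x-line → (4,4), t=0.9584 (wall)
  → r_1 = 0.9584
beam 2: φ=-45°, α=60°
  d=(0.5000,0.8660)  start (3,4)  tX=1.6600 tY=0.5774  stride 1/|dx|=2.0000 1/|dy|=1.1547
    cross y-line → (3,5), t=0.5774 (wall)
  → r_2 = 0.5774
beam 3: φ=45°, α=150°
  d=(-0.8660,0.5000)  start (3,4)  tX=0.1963 tY=1.0000  stride 1/|dx|=1.1547 1/|dy|=2.0000
    cross x-line → (2,4), t=0.1963
    cross y-line → (2,5), t=1.0000
    cross x-line → (1,5), t=1.3510
    cross x-line → (0,5), t=2.5057 (wall)
  → r_3 = 2.5057
beam 4: φ=135°, α=240°
  d=(-0.5000,-0.8660)  start (3,4)  tX=0.3400 tY=0.5774  stride 1/|dx|=2.0000 1/|dy|=1.1547
    cross x-line → (2,4), t=0.3400
    cross y-line → (2,3), t=0.5774
    cross y-line → (2,2), t=1.7321
    cross x-line → (1,2), t=2.3400
    cross y-line → (1,1), t=2.8868
    cross y-line → (1,0), t=4.0415 (wall)
  → r_4 = 4.0415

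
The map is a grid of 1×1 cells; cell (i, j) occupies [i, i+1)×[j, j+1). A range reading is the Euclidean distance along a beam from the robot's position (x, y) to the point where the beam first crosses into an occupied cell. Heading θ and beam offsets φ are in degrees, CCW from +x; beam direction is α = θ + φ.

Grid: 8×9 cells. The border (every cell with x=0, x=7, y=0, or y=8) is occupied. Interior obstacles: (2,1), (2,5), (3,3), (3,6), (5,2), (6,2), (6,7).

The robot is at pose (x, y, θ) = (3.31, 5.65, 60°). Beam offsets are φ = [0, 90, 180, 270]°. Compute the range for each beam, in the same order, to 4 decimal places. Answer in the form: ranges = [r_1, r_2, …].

ranges = [0.4041, 0.3580, 0.6200, 4.2608]

beam 1: φ=0°, α=60°
  dir = (cos 60°, sin 60°) = (0.5000, 0.8660); from cell (3,5)
  next x-line at t=1.3800, next y-line at t=0.4041; Δt_x=2.0000, Δt_y=1.1547
    y: enter (3,6) at t=0.4041 ← occupied
  → r_1 = 0.4041
beam 2: φ=90°, α=150°
  dir = (cos 150°, sin 150°) = (-0.8660, 0.5000); from cell (3,5)
  next x-line at t=0.3580, next y-line at t=0.7000; Δt_x=1.1547, Δt_y=2.0000
    x: enter (2,5) at t=0.3580 ← occupied
  → r_2 = 0.3580
beam 3: φ=180°, α=240°
  dir = (cos 240°, sin 240°) = (-0.5000, -0.8660); from cell (3,5)
  next x-line at t=0.6200, next y-line at t=0.7506; Δt_x=2.0000, Δt_y=1.1547
    x: enter (2,5) at t=0.6200 ← occupied
  → r_3 = 0.6200
beam 4: φ=270°, α=330°
  dir = (cos 330°, sin 330°) = (0.8660, -0.5000); from cell (3,5)
  next x-line at t=0.7967, next y-line at t=1.3000; Δt_x=1.1547, Δt_y=2.0000
    x: enter (4,5) at t=0.7967
    y: enter (4,4) at t=1.3000
    x: enter (5,4) at t=1.9514
    x: enter (6,4) at t=3.1061
    y: enter (6,3) at t=3.3000
    x: enter (7,3) at t=4.2608 ← occupied
  → r_4 = 4.2608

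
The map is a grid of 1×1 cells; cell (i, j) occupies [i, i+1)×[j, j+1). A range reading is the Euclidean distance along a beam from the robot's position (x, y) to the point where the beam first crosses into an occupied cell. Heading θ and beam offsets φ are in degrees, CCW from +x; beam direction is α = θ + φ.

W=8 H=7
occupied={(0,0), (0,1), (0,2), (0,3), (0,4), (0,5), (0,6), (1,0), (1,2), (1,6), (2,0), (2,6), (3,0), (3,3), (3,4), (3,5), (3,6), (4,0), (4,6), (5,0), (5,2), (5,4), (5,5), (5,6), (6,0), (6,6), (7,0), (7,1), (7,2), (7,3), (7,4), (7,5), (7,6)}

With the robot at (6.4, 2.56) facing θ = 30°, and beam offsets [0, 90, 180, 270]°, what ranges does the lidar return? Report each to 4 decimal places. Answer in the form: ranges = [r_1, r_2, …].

beam 1: φ=0°, α=30°
  dir = (cos 30°, sin 30°) = (0.8660, 0.5000); from cell (6,2)
  next x-line at t=0.6928, next y-line at t=0.8800; Δt_x=1.1547, Δt_y=2.0000
    x: enter (7,2) at t=0.6928 ← occupied
  → r_1 = 0.6928
beam 2: φ=90°, α=120°
  dir = (cos 120°, sin 120°) = (-0.5000, 0.8660); from cell (6,2)
  next x-line at t=0.8000, next y-line at t=0.5081; Δt_x=2.0000, Δt_y=1.1547
    y: enter (6,3) at t=0.5081
    x: enter (5,3) at t=0.8000
    y: enter (5,4) at t=1.6628 ← occupied
  → r_2 = 1.6628
beam 3: φ=180°, α=210°
  dir = (cos 210°, sin 210°) = (-0.8660, -0.5000); from cell (6,2)
  next x-line at t=0.4619, next y-line at t=1.1200; Δt_x=1.1547, Δt_y=2.0000
    x: enter (5,2) at t=0.4619 ← occupied
  → r_3 = 0.4619
beam 4: φ=270°, α=300°
  dir = (cos 300°, sin 300°) = (0.5000, -0.8660); from cell (6,2)
  next x-line at t=1.2000, next y-line at t=0.6466; Δt_x=2.0000, Δt_y=1.1547
    y: enter (6,1) at t=0.6466
    x: enter (7,1) at t=1.2000 ← occupied
  → r_4 = 1.2000

ranges = [0.6928, 1.6628, 0.4619, 1.2000]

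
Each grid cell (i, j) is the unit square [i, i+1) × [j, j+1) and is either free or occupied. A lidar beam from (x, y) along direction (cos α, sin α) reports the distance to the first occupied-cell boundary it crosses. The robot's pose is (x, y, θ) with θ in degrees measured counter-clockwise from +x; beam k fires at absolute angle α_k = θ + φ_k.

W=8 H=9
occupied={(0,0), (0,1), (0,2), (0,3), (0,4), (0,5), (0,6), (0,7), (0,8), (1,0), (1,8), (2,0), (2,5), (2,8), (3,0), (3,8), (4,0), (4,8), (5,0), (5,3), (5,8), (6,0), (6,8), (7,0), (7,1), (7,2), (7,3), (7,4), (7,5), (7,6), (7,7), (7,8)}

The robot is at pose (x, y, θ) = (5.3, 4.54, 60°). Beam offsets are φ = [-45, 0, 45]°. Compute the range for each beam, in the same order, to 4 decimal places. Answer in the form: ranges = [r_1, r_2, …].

beam 1: φ=-45°, α=15°
  d=(0.9659,0.2588)  start (5,4)  tX=0.7247 tY=1.7773  stride 1/|dx|=1.0353 1/|dy|=3.8637
    cross x-line → (6,4), t=0.7247
    cross x-line → (7,4), t=1.7600 (wall)
  → r_1 = 1.7600
beam 2: φ=0°, α=60°
  d=(0.5000,0.8660)  start (5,4)  tX=1.4000 tY=0.5312  stride 1/|dx|=2.0000 1/|dy|=1.1547
    cross y-line → (5,5), t=0.5312
    cross x-line → (6,5), t=1.4000
    cross y-line → (6,6), t=1.6859
    cross y-line → (6,7), t=2.8406
    cross x-line → (7,7), t=3.4000 (wall)
  → r_2 = 3.4000
beam 3: φ=45°, α=105°
  d=(-0.2588,0.9659)  start (5,4)  tX=1.1591 tY=0.4762  stride 1/|dx|=3.8637 1/|dy|=1.0353
    cross y-line → (5,5), t=0.4762
    cross x-line → (4,5), t=1.1591
    cross y-line → (4,6), t=1.5115
    cross y-line → (4,7), t=2.5468
    cross y-line → (4,8), t=3.5821 (wall)
  → r_3 = 3.5821

ranges = [1.7600, 3.4000, 3.5821]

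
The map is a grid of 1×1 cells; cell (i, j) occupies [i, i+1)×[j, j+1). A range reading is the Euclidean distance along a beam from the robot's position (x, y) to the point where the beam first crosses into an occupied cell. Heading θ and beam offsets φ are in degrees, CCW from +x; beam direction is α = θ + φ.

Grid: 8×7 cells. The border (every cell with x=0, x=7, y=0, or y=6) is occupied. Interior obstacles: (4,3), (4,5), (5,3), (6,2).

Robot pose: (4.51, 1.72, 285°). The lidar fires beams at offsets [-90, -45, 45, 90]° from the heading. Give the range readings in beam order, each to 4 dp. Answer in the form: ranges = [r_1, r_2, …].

beam 1: φ=-90°, α=195°
  dir = (cos 195°, sin 195°) = (-0.9659, -0.2588); from cell (4,1)
  next x-line at t=0.5280, next y-line at t=2.7819; Δt_x=1.0353, Δt_y=3.8637
    x: enter (3,1) at t=0.5280
    x: enter (2,1) at t=1.5633
    x: enter (1,1) at t=2.5985
    y: enter (1,0) at t=2.7819 ← occupied
  → r_1 = 2.7819
beam 2: φ=-45°, α=240°
  dir = (cos 240°, sin 240°) = (-0.5000, -0.8660); from cell (4,1)
  next x-line at t=1.0200, next y-line at t=0.8314; Δt_x=2.0000, Δt_y=1.1547
    y: enter (4,0) at t=0.8314 ← occupied
  → r_2 = 0.8314
beam 3: φ=45°, α=330°
  dir = (cos 330°, sin 330°) = (0.8660, -0.5000); from cell (4,1)
  next x-line at t=0.5658, next y-line at t=1.4400; Δt_x=1.1547, Δt_y=2.0000
    x: enter (5,1) at t=0.5658
    y: enter (5,0) at t=1.4400 ← occupied
  → r_3 = 1.4400
beam 4: φ=90°, α=15°
  dir = (cos 15°, sin 15°) = (0.9659, 0.2588); from cell (4,1)
  next x-line at t=0.5073, next y-line at t=1.0818; Δt_x=1.0353, Δt_y=3.8637
    x: enter (5,1) at t=0.5073
    y: enter (5,2) at t=1.0818
    x: enter (6,2) at t=1.5426 ← occupied
  → r_4 = 1.5426

ranges = [2.7819, 0.8314, 1.4400, 1.5426]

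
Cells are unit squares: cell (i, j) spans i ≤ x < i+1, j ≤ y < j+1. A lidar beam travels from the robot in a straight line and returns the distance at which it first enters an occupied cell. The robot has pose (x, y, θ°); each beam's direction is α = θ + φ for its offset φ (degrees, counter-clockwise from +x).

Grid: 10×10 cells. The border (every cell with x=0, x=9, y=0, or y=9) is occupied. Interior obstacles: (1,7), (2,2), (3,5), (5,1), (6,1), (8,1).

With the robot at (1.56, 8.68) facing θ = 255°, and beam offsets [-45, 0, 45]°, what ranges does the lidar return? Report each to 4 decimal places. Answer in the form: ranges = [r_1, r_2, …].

ranges = [0.6466, 0.7040, 0.7852]

beam 1: φ=-45°, α=210°
  cosα=-0.8660 sinα=-0.5000 | (1,8) | tMaxX 0.6466 tMaxY 1.3600 | tΔX 1.1547 tΔY 2.0000
    t=0.6466 [x] (0,8) — stop
  → r_1 = 0.6466
beam 2: φ=0°, α=255°
  cosα=-0.2588 sinα=-0.9659 | (1,8) | tMaxX 2.1637 tMaxY 0.7040 | tΔX 3.8637 tΔY 1.0353
    t=0.7040 [y] (1,7) — stop
  → r_2 = 0.7040
beam 3: φ=45°, α=300°
  cosα=0.5000 sinα=-0.8660 | (1,8) | tMaxX 0.8800 tMaxY 0.7852 | tΔX 2.0000 tΔY 1.1547
    t=0.7852 [y] (1,7) — stop
  → r_3 = 0.7852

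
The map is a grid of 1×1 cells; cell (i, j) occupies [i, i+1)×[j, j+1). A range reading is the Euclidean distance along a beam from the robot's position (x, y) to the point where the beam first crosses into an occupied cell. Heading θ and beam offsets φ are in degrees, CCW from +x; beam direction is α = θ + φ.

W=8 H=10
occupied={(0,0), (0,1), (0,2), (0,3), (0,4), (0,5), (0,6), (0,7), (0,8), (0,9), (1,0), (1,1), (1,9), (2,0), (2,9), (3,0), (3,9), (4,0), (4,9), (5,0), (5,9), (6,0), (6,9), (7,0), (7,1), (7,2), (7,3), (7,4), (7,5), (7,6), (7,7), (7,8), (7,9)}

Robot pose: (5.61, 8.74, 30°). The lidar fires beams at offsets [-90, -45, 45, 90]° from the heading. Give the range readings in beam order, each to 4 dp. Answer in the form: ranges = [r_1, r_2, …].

ranges = [2.7800, 1.4390, 0.2692, 0.3002]

beam 1: φ=-90°, α=300°
  direction (0.5000, -0.8660); cell (5,8); t to first gridline: x 0.7800, y 0.8545 (then +2.0000 / +1.1547)
    (6,8) via x @ 0.7800
    (6,7) via y @ 0.8545
    (6,6) via y @ 2.0092
    (7,6) via x @ 2.7800  # hit
  → r_1 = 2.7800
beam 2: φ=-45°, α=345°
  direction (0.9659, -0.2588); cell (5,8); t to first gridline: x 0.4038, y 2.8591 (then +1.0353 / +3.8637)
    (6,8) via x @ 0.4038
    (7,8) via x @ 1.4390  # hit
  → r_2 = 1.4390
beam 3: φ=45°, α=75°
  direction (0.2588, 0.9659); cell (5,8); t to first gridline: x 1.5068, y 0.2692 (then +3.8637 / +1.0353)
    (5,9) via y @ 0.2692  # hit
  → r_3 = 0.2692
beam 4: φ=90°, α=120°
  direction (-0.5000, 0.8660); cell (5,8); t to first gridline: x 1.2200, y 0.3002 (then +2.0000 / +1.1547)
    (5,9) via y @ 0.3002  # hit
  → r_4 = 0.3002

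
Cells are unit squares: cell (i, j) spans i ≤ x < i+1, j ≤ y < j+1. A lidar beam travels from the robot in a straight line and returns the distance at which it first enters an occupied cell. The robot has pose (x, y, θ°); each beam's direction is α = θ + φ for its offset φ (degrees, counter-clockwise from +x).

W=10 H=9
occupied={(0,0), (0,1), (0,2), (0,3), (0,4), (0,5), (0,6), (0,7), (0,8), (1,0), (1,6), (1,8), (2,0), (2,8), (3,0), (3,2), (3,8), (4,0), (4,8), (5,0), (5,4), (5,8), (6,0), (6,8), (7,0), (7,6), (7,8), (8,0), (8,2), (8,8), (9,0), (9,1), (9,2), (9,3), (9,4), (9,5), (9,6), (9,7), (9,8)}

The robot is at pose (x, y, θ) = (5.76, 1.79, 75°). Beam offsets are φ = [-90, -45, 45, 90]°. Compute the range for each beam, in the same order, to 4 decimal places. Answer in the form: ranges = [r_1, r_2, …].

ranges = [3.0523, 3.7412, 7.1707, 1.8221]

beam 1: φ=-90°, α=345°
  dir = (cos 345°, sin 345°) = (0.9659, -0.2588); from cell (5,1)
  next x-line at t=0.2485, next y-line at t=3.0523; Δt_x=1.0353, Δt_y=3.8637
    x: enter (6,1) at t=0.2485
    x: enter (7,1) at t=1.2837
    x: enter (8,1) at t=2.3190
    y: enter (8,0) at t=3.0523 ← occupied
  → r_1 = 3.0523
beam 2: φ=-45°, α=30°
  dir = (cos 30°, sin 30°) = (0.8660, 0.5000); from cell (5,1)
  next x-line at t=0.2771, next y-line at t=0.4200; Δt_x=1.1547, Δt_y=2.0000
    x: enter (6,1) at t=0.2771
    y: enter (6,2) at t=0.4200
    x: enter (7,2) at t=1.4318
    y: enter (7,3) at t=2.4200
    x: enter (8,3) at t=2.5865
    x: enter (9,3) at t=3.7412 ← occupied
  → r_2 = 3.7412
beam 3: φ=45°, α=120°
  dir = (cos 120°, sin 120°) = (-0.5000, 0.8660); from cell (5,1)
  next x-line at t=1.5200, next y-line at t=0.2425; Δt_x=2.0000, Δt_y=1.1547
    y: enter (5,2) at t=0.2425
    y: enter (5,3) at t=1.3972
    x: enter (4,3) at t=1.5200
    y: enter (4,4) at t=2.5519
    x: enter (3,4) at t=3.5200
    y: enter (3,5) at t=3.7066
    y: enter (3,6) at t=4.8613
    x: enter (2,6) at t=5.5200
    y: enter (2,7) at t=6.0160
    y: enter (2,8) at t=7.1707 ← occupied
  → r_3 = 7.1707
beam 4: φ=90°, α=165°
  dir = (cos 165°, sin 165°) = (-0.9659, 0.2588); from cell (5,1)
  next x-line at t=0.7868, next y-line at t=0.8114; Δt_x=1.0353, Δt_y=3.8637
    x: enter (4,1) at t=0.7868
    y: enter (4,2) at t=0.8114
    x: enter (3,2) at t=1.8221 ← occupied
  → r_4 = 1.8221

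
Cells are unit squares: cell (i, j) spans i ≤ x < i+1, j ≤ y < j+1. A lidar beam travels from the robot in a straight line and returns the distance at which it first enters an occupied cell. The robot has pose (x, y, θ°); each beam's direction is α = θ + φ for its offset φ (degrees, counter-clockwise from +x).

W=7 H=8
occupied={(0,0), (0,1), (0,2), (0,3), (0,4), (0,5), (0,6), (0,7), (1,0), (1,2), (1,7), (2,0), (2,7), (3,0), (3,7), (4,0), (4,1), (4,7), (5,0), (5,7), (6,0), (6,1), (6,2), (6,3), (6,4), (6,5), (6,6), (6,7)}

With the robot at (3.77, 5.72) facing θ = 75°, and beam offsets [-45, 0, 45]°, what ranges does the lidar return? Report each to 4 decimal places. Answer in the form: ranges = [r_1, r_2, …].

beam 1: φ=-45°, α=30°
  direction (0.8660, 0.5000); cell (3,5); t to first gridline: x 0.2656, y 0.5600 (then +1.1547 / +2.0000)
    (4,5) via x @ 0.2656
    (4,6) via y @ 0.5600
    (5,6) via x @ 1.4203
    (5,7) via y @ 2.5600  # hit
  → r_1 = 2.5600
beam 2: φ=0°, α=75°
  direction (0.2588, 0.9659); cell (3,5); t to first gridline: x 0.8887, y 0.2899 (then +3.8637 / +1.0353)
    (3,6) via y @ 0.2899
    (4,6) via x @ 0.8887
    (4,7) via y @ 1.3252  # hit
  → r_2 = 1.3252
beam 3: φ=45°, α=120°
  direction (-0.5000, 0.8660); cell (3,5); t to first gridline: x 1.5400, y 0.3233 (then +2.0000 / +1.1547)
    (3,6) via y @ 0.3233
    (3,7) via y @ 1.4780  # hit
  → r_3 = 1.4780

ranges = [2.5600, 1.3252, 1.4780]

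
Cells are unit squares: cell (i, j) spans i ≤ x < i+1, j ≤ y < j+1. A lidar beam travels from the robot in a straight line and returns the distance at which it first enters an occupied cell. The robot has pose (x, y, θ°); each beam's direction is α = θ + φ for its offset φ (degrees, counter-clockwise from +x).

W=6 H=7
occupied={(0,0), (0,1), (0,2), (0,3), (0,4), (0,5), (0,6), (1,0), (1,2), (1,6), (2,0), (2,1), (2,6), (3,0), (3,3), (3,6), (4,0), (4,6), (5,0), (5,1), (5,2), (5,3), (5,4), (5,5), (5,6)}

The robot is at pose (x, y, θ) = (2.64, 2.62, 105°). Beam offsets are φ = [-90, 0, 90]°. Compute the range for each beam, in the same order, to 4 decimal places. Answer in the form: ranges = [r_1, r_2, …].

ranges = [2.4433, 3.4992, 0.6626]

beam 1: φ=-90°, α=15°
  cosα=0.9659 sinα=0.2588 | (2,2) | tMaxX 0.3727 tMaxY 1.4682 | tΔX 1.0353 tΔY 3.8637
    t=0.3727 [x] (3,2)
    t=1.4080 [x] (4,2)
    t=1.4682 [y] (4,3)
    t=2.4433 [x] (5,3) — stop
  → r_1 = 2.4433
beam 2: φ=0°, α=105°
  cosα=-0.2588 sinα=0.9659 | (2,2) | tMaxX 2.4728 tMaxY 0.3934 | tΔX 3.8637 tΔY 1.0353
    t=0.3934 [y] (2,3)
    t=1.4287 [y] (2,4)
    t=2.4640 [y] (2,5)
    t=2.4728 [x] (1,5)
    t=3.4992 [y] (1,6) — stop
  → r_2 = 3.4992
beam 3: φ=90°, α=195°
  cosα=-0.9659 sinα=-0.2588 | (2,2) | tMaxX 0.6626 tMaxY 2.3955 | tΔX 1.0353 tΔY 3.8637
    t=0.6626 [x] (1,2) — stop
  → r_3 = 0.6626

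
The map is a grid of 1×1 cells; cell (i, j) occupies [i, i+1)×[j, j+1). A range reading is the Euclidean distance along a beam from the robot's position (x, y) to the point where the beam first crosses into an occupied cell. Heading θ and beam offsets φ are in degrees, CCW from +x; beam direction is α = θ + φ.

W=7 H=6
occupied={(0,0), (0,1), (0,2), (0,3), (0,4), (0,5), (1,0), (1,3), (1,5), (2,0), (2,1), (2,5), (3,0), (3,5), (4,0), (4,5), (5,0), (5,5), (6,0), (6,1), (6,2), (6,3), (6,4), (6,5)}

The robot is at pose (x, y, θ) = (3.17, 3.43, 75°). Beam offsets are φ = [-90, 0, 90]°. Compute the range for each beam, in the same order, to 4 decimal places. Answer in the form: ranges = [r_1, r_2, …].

beam 1: φ=-90°, α=345°
  d=(0.9659,-0.2588)  start (3,3)  tX=0.8593 tY=1.6614  stride 1/|dx|=1.0353 1/|dy|=3.8637
    cross x-line → (4,3), t=0.8593
    cross y-line → (4,2), t=1.6614
    cross x-line → (5,2), t=1.8946
    cross x-line → (6,2), t=2.9298 (wall)
  → r_1 = 2.9298
beam 2: φ=0°, α=75°
  d=(0.2588,0.9659)  start (3,3)  tX=3.2069 tY=0.5901  stride 1/|dx|=3.8637 1/|dy|=1.0353
    cross y-line → (3,4), t=0.5901
    cross y-line → (3,5), t=1.6254 (wall)
  → r_2 = 1.6254
beam 3: φ=90°, α=165°
  d=(-0.9659,0.2588)  start (3,3)  tX=0.1760 tY=2.2023  stride 1/|dx|=1.0353 1/|dy|=3.8637
    cross x-line → (2,3), t=0.1760
    cross x-line → (1,3), t=1.2113 (wall)
  → r_3 = 1.2113

ranges = [2.9298, 1.6254, 1.2113]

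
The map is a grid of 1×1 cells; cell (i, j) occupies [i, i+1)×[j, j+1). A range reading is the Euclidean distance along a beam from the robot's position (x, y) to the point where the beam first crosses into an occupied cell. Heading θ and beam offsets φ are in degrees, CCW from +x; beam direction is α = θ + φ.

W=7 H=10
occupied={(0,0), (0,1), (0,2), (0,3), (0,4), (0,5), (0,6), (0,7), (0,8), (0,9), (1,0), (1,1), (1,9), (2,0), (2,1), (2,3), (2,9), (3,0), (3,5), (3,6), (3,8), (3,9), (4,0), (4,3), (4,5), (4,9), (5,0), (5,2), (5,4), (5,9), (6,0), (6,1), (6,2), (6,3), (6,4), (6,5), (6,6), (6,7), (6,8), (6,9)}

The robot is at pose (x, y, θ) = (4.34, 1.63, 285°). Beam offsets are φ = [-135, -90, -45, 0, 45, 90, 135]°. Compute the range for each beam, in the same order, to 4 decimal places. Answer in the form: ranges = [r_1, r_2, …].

beam 1: φ=-135°, α=150°
  d=(-0.8660,0.5000)  start (4,1)  tX=0.3926 tY=0.7400  stride 1/|dx|=1.1547 1/|dy|=2.0000
    cross x-line → (3,1), t=0.3926
    cross y-line → (3,2), t=0.7400
    cross x-line → (2,2), t=1.5473
    cross x-line → (1,2), t=2.7020
    cross y-line → (1,3), t=2.7400
    cross x-line → (0,3), t=3.8567 (wall)
  → r_1 = 3.8567
beam 2: φ=-90°, α=195°
  d=(-0.9659,-0.2588)  start (4,1)  tX=0.3520 tY=2.4341  stride 1/|dx|=1.0353 1/|dy|=3.8637
    cross x-line → (3,1), t=0.3520
    cross x-line → (2,1), t=1.3873 (wall)
  → r_2 = 1.3873
beam 3: φ=-45°, α=240°
  d=(-0.5000,-0.8660)  start (4,1)  tX=0.6800 tY=0.7275  stride 1/|dx|=2.0000 1/|dy|=1.1547
    cross x-line → (3,1), t=0.6800
    cross y-line → (3,0), t=0.7275 (wall)
  → r_3 = 0.7275
beam 4: φ=0°, α=285°
  d=(0.2588,-0.9659)  start (4,1)  tX=2.5500 tY=0.6522  stride 1/|dx|=3.8637 1/|dy|=1.0353
    cross y-line → (4,0), t=0.6522 (wall)
  → r_4 = 0.6522
beam 5: φ=45°, α=330°
  d=(0.8660,-0.5000)  start (4,1)  tX=0.7621 tY=1.2600  stride 1/|dx|=1.1547 1/|dy|=2.0000
    cross x-line → (5,1), t=0.7621
    cross y-line → (5,0), t=1.2600 (wall)
  → r_5 = 1.2600
beam 6: φ=90°, α=15°
  d=(0.9659,0.2588)  start (4,1)  tX=0.6833 tY=1.4296  stride 1/|dx|=1.0353 1/|dy|=3.8637
    cross x-line → (5,1), t=0.6833
    cross y-line → (5,2), t=1.4296 (wall)
  → r_6 = 1.4296
beam 7: φ=135°, α=60°
  d=(0.5000,0.8660)  start (4,1)  tX=1.3200 tY=0.4272  stride 1/|dx|=2.0000 1/|dy|=1.1547
    cross y-line → (4,2), t=0.4272
    cross x-line → (5,2), t=1.3200 (wall)
  → r_7 = 1.3200

ranges = [3.8567, 1.3873, 0.7275, 0.6522, 1.2600, 1.4296, 1.3200]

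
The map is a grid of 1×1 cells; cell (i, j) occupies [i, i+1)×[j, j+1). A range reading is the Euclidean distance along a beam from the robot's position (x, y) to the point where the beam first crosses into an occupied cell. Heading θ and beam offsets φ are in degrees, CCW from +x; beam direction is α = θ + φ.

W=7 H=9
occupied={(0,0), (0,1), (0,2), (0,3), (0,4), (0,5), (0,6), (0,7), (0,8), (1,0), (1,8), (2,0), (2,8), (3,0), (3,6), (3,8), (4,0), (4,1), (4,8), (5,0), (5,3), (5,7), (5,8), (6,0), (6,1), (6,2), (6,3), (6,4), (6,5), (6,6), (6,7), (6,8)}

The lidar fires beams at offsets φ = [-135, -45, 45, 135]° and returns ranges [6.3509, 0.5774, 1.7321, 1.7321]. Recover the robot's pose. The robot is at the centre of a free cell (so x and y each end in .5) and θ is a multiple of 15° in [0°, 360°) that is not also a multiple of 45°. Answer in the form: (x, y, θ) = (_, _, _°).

(x, y, θ) = (2.5, 6.5, 75°)

Candidates: 31 free-cell centres × 16 headings = 496 poses. Raycast each; keep the one whose scan matches to 4 dp.
  (5.5, 5.5, 195°): beam 1 = 1.0000 ≠ 6.3509 ✗
  (1.5, 2.5, 210°): beam 1 = 5.6940 ≠ 6.3509 ✗
  (2.5, 2.5, 195°): beam 1 = 5.1962 ≠ 6.3509 ✗
  (5.5, 4.5, 105°): beam 1 = 0.5774 ≠ 6.3509 ✗
  (5.5, 2.5, 240°): beam 1 = 0.5176 ≠ 6.3509 ✗
  …
  (2.5, 6.5, 75°): r_1=6.3509, r_2=0.5774, r_3=1.7321, r_4=1.7321 — all match ✓
Unique over the lattice → pose = (2.5, 6.5, 75°).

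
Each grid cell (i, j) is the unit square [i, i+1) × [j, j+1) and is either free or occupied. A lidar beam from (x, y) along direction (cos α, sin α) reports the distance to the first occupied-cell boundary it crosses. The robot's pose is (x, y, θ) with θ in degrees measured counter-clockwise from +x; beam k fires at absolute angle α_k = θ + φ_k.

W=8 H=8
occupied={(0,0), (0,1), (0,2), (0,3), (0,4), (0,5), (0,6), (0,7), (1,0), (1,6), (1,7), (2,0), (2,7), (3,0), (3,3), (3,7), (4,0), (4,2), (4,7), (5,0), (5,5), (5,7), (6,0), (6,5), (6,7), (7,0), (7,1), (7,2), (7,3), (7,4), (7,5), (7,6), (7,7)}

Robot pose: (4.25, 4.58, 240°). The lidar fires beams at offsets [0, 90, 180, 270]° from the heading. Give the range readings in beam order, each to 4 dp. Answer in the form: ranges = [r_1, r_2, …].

beam 1: φ=0°, α=240°
  direction (-0.5000, -0.8660); cell (4,4); t to first gridline: x 0.5000, y 0.6697 (then +2.0000 / +1.1547)
    (3,4) via x @ 0.5000
    (3,3) via y @ 0.6697  # hit
  → r_1 = 0.6697
beam 2: φ=90°, α=330°
  direction (0.8660, -0.5000); cell (4,4); t to first gridline: x 0.8660, y 1.1600 (then +1.1547 / +2.0000)
    (5,4) via x @ 0.8660
    (5,3) via y @ 1.1600
    (6,3) via x @ 2.0207
    (6,2) via y @ 3.1600
    (7,2) via x @ 3.1754  # hit
  → r_2 = 3.1754
beam 3: φ=180°, α=60°
  direction (0.5000, 0.8660); cell (4,4); t to first gridline: x 1.5000, y 0.4850 (then +2.0000 / +1.1547)
    (4,5) via y @ 0.4850
    (5,5) via x @ 1.5000  # hit
  → r_3 = 1.5000
beam 4: φ=270°, α=150°
  direction (-0.8660, 0.5000); cell (4,4); t to first gridline: x 0.2887, y 0.8400 (then +1.1547 / +2.0000)
    (3,4) via x @ 0.2887
    (3,5) via y @ 0.8400
    (2,5) via x @ 1.4434
    (1,5) via x @ 2.5981
    (1,6) via y @ 2.8400  # hit
  → r_4 = 2.8400

ranges = [0.6697, 3.1754, 1.5000, 2.8400]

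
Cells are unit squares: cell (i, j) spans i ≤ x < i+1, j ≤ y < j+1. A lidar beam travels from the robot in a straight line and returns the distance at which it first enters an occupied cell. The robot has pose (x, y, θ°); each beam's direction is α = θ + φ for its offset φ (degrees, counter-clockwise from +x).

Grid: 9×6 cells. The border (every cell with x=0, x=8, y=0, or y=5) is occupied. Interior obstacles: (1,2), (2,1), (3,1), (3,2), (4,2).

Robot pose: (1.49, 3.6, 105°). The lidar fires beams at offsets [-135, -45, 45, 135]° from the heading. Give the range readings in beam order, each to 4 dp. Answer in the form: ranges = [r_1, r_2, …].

ranges = [1.7436, 1.6166, 0.5658, 0.6928]

beam 1: φ=-135°, α=330°
  dir = (cos 330°, sin 330°) = (0.8660, -0.5000); from cell (1,3)
  next x-line at t=0.5889, next y-line at t=1.2000; Δt_x=1.1547, Δt_y=2.0000
    x: enter (2,3) at t=0.5889
    y: enter (2,2) at t=1.2000
    x: enter (3,2) at t=1.7436 ← occupied
  → r_1 = 1.7436
beam 2: φ=-45°, α=60°
  dir = (cos 60°, sin 60°) = (0.5000, 0.8660); from cell (1,3)
  next x-line at t=1.0200, next y-line at t=0.4619; Δt_x=2.0000, Δt_y=1.1547
    y: enter (1,4) at t=0.4619
    x: enter (2,4) at t=1.0200
    y: enter (2,5) at t=1.6166 ← occupied
  → r_2 = 1.6166
beam 3: φ=45°, α=150°
  dir = (cos 150°, sin 150°) = (-0.8660, 0.5000); from cell (1,3)
  next x-line at t=0.5658, next y-line at t=0.8000; Δt_x=1.1547, Δt_y=2.0000
    x: enter (0,3) at t=0.5658 ← occupied
  → r_3 = 0.5658
beam 4: φ=135°, α=240°
  dir = (cos 240°, sin 240°) = (-0.5000, -0.8660); from cell (1,3)
  next x-line at t=0.9800, next y-line at t=0.6928; Δt_x=2.0000, Δt_y=1.1547
    y: enter (1,2) at t=0.6928 ← occupied
  → r_4 = 0.6928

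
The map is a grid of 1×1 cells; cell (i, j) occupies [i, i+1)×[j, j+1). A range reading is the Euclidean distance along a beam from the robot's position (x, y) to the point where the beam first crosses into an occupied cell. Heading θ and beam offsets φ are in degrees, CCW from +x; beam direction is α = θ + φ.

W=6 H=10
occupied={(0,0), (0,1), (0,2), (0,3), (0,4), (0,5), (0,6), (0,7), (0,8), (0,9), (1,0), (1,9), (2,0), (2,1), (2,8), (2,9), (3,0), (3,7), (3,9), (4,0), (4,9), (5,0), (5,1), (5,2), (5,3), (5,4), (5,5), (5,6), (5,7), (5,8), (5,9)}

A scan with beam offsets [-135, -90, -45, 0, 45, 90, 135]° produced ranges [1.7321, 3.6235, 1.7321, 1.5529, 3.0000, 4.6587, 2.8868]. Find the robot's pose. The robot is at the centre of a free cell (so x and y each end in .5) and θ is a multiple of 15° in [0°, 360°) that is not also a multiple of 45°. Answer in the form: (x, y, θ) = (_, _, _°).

(x, y, θ) = (2.5, 5.5, 195°)

Enumerate (i+0.5, j+0.5, θ) over the 29 free cells and 16 admissible headings. For each, cast all 7 beams and compare to the given ranges.
  (4.5, 3.5, 330°): beam 1 = 3.6235 ≠ 1.7321 ✗
  (3.5, 2.5, 255°): beam 1 = 5.0000 ≠ 1.7321 ✗
  (1.5, 6.5, 150°): beam 1 = 1.9319 ≠ 1.7321 ✗
  …
  (2.5, 5.5, 195°): r_1=1.7321, r_2=3.6235, r_3=1.7321, r_4=1.5529, r_5=3.0000, r_6=4.6587, r_7=2.8868 — all match ✓
No second candidate reproduces the full scan.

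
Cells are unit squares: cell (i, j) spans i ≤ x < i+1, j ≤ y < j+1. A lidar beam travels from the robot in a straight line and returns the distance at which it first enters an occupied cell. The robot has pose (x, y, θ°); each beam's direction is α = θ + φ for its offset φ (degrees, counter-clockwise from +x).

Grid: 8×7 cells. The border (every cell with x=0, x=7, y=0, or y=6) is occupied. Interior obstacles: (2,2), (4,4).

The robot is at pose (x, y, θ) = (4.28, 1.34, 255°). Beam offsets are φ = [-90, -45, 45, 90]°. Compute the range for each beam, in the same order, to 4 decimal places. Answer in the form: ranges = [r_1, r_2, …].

ranges = [3.3957, 0.6800, 0.3926, 1.3137]

beam 1: φ=-90°, α=165°
  direction (-0.9659, 0.2588); cell (4,1); t to first gridline: x 0.2899, y 2.5500 (then +1.0353 / +3.8637)
    (3,1) via x @ 0.2899
    (2,1) via x @ 1.3252
    (1,1) via x @ 2.3604
    (1,2) via y @ 2.5500
    (0,2) via x @ 3.3957  # hit
  → r_1 = 3.3957
beam 2: φ=-45°, α=210°
  direction (-0.8660, -0.5000); cell (4,1); t to first gridline: x 0.3233, y 0.6800 (then +1.1547 / +2.0000)
    (3,1) via x @ 0.3233
    (3,0) via y @ 0.6800  # hit
  → r_2 = 0.6800
beam 3: φ=45°, α=300°
  direction (0.5000, -0.8660); cell (4,1); t to first gridline: x 1.4400, y 0.3926 (then +2.0000 / +1.1547)
    (4,0) via y @ 0.3926  # hit
  → r_3 = 0.3926
beam 4: φ=90°, α=345°
  direction (0.9659, -0.2588); cell (4,1); t to first gridline: x 0.7454, y 1.3137 (then +1.0353 / +3.8637)
    (5,1) via x @ 0.7454
    (5,0) via y @ 1.3137  # hit
  → r_4 = 1.3137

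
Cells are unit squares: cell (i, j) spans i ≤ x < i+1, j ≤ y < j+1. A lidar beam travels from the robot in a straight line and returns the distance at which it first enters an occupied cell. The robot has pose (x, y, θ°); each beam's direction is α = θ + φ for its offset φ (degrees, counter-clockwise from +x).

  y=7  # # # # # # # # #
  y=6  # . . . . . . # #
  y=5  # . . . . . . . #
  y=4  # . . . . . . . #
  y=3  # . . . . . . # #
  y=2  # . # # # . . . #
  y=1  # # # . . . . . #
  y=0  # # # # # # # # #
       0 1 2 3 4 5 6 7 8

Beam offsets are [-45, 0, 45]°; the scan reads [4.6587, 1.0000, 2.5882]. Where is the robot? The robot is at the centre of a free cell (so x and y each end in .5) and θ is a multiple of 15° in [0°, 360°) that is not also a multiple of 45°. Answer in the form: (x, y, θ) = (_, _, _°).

Enumerate (i+0.5, j+0.5, θ) over the 35 free cells and 16 admissible headings. For each, cast all 3 beams and compare to the given ranges.
  (4.5, 3.5, 150°): beam 1 = 3.6235 ≠ 4.6587 ✗
  (5.5, 1.5, 150°): beam 1 = 5.6940 ≠ 4.6587 ✗
  (2.5, 5.5, 165°): beam 1 = 1.7321 ≠ 4.6587 ✗
  (1.5, 4.5, 195°): beam 1 = 0.5774 ≠ 4.6587 ✗
  …
  (5.5, 3.5, 210°): r_1=4.6587, r_2=1.0000, r_3=2.5882 — all match ✓
No second candidate reproduces the full scan.

(x, y, θ) = (5.5, 3.5, 210°)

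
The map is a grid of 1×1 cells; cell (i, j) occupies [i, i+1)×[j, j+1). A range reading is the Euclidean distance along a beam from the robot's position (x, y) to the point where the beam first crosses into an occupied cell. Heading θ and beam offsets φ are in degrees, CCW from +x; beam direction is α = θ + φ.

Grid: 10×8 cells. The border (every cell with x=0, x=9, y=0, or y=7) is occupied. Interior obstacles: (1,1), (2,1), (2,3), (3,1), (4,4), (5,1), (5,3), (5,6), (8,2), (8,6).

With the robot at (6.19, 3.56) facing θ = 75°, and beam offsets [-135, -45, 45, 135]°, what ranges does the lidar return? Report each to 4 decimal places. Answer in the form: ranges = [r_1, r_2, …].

beam 1: φ=-135°, α=300°
  d=(0.5000,-0.8660)  start (6,3)  tX=1.6200 tY=0.6466  stride 1/|dx|=2.0000 1/|dy|=1.1547
    cross y-line → (6,2), t=0.6466
    cross x-line → (7,2), t=1.6200
    cross y-line → (7,1), t=1.8013
    cross y-line → (7,0), t=2.9560 (wall)
  → r_1 = 2.9560
beam 2: φ=-45°, α=30°
  d=(0.8660,0.5000)  start (6,3)  tX=0.9353 tY=0.8800  stride 1/|dx|=1.1547 1/|dy|=2.0000
    cross y-line → (6,4), t=0.8800
    cross x-line → (7,4), t=0.9353
    cross x-line → (8,4), t=2.0900
    cross y-line → (8,5), t=2.8800
    cross x-line → (9,5), t=3.2447 (wall)
  → r_2 = 3.2447
beam 3: φ=45°, α=120°
  d=(-0.5000,0.8660)  start (6,3)  tX=0.3800 tY=0.5081  stride 1/|dx|=2.0000 1/|dy|=1.1547
    cross x-line → (5,3), t=0.3800 (wall)
  → r_3 = 0.3800
beam 4: φ=135°, α=210°
  d=(-0.8660,-0.5000)  start (6,3)  tX=0.2194 tY=1.1200  stride 1/|dx|=1.1547 1/|dy|=2.0000
    cross x-line → (5,3), t=0.2194 (wall)
  → r_4 = 0.2194

ranges = [2.9560, 3.2447, 0.3800, 0.2194]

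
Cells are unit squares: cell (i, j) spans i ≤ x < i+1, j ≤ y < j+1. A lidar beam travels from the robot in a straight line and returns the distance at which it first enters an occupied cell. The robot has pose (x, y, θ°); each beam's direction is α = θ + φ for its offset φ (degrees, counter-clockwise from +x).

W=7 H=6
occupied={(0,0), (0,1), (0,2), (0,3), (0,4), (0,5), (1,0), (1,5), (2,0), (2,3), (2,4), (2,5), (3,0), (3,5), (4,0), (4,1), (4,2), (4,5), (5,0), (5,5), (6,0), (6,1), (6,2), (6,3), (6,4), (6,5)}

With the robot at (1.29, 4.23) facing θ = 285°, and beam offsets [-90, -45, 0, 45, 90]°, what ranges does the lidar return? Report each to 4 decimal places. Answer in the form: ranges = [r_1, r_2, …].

beam 1: φ=-90°, α=195°
  dir = (cos 195°, sin 195°) = (-0.9659, -0.2588); from cell (1,4)
  next x-line at t=0.3002, next y-line at t=0.8887; Δt_x=1.0353, Δt_y=3.8637
    x: enter (0,4) at t=0.3002 ← occupied
  → r_1 = 0.3002
beam 2: φ=-45°, α=240°
  dir = (cos 240°, sin 240°) = (-0.5000, -0.8660); from cell (1,4)
  next x-line at t=0.5800, next y-line at t=0.2656; Δt_x=2.0000, Δt_y=1.1547
    y: enter (1,3) at t=0.2656
    x: enter (0,3) at t=0.5800 ← occupied
  → r_2 = 0.5800
beam 3: φ=0°, α=285°
  dir = (cos 285°, sin 285°) = (0.2588, -0.9659); from cell (1,4)
  next x-line at t=2.7432, next y-line at t=0.2381; Δt_x=3.8637, Δt_y=1.0353
    y: enter (1,3) at t=0.2381
    y: enter (1,2) at t=1.2734
    y: enter (1,1) at t=2.3087
    x: enter (2,1) at t=2.7432
    y: enter (2,0) at t=3.3439 ← occupied
  → r_3 = 3.3439
beam 4: φ=45°, α=330°
  dir = (cos 330°, sin 330°) = (0.8660, -0.5000); from cell (1,4)
  next x-line at t=0.8198, next y-line at t=0.4600; Δt_x=1.1547, Δt_y=2.0000
    y: enter (1,3) at t=0.4600
    x: enter (2,3) at t=0.8198 ← occupied
  → r_4 = 0.8198
beam 5: φ=90°, α=15°
  dir = (cos 15°, sin 15°) = (0.9659, 0.2588); from cell (1,4)
  next x-line at t=0.7350, next y-line at t=2.9751; Δt_x=1.0353, Δt_y=3.8637
    x: enter (2,4) at t=0.7350 ← occupied
  → r_5 = 0.7350

ranges = [0.3002, 0.5800, 3.3439, 0.8198, 0.7350]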